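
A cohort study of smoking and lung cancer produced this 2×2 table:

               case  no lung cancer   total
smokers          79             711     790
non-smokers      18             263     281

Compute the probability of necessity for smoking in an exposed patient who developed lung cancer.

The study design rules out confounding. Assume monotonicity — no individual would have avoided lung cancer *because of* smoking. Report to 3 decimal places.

PN ≈ 0.359

p₁ = P(outcome | exposed) = 79/790 = 0.1
p₀ = P(outcome | unexposed) = 18/281 = 0.064057
Under exogeneity and monotonicity, PN = (p₁ − p₀) / p₁.
PN = (0.1 − 0.064057) / 0.1 = 0.035943 / 0.1 ≈ 0.3594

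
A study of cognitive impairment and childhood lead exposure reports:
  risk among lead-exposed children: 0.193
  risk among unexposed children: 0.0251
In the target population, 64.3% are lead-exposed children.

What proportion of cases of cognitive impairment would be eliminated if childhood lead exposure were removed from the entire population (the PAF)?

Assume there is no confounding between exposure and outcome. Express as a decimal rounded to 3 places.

Let p₁ = 0.193, p₀ = 0.0251.
Overall risk P(Y=1) = π·p₁ + (1−π)·p₀ = 0.643×0.193 + 0.357×0.0251 = 0.13306.
Under exogeneity, PAF = [P(Y=1) − p₀] / P(Y=1).
PAF = (0.13306 − 0.0251) / 0.13306 ≈ 0.8114

PAF ≈ 0.811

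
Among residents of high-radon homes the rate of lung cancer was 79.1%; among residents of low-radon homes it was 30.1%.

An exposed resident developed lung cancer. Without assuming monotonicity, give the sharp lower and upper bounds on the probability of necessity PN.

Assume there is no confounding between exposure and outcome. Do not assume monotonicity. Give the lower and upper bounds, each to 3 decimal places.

p₁ = 0.791, p₀ = 0.301.
Under exogeneity alone the bounds on PN are max{0,(p₁−p₀)/p₁} ≤ PN ≤ min{1,(1−p₀)/p₁}.
  lower = (p₁ − p₀)/p₁ = 0.49 / 0.791 ≈ 0.6195
  upper = min{1, (1 − p₀)/p₁} = 0.699 / 0.791 ≈ 0.8837

0.619 ≤ PN ≤ 0.884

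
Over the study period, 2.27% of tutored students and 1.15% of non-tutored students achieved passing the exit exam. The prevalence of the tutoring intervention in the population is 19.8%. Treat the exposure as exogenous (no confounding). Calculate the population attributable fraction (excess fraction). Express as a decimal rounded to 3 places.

PAF ≈ 0.162

p₁ = 0.0227, p₀ = 0.0115.
Overall risk P(Y=1) = π·p₁ + (1−π)·p₀ = 0.198×0.0227 + 0.802×0.0115 = 0.013718.
Under exogeneity, PAF = [P(Y=1) − p₀] / P(Y=1).
PAF = (0.013718 − 0.0115) / 0.013718 ≈ 0.1617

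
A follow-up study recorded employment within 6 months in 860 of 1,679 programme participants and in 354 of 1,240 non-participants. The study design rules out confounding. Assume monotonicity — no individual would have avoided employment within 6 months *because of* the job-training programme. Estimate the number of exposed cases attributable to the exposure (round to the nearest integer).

p₁ = P(outcome | exposed) = 860/1679 = 0.51221
p₀ = P(outcome | unexposed) = 354/1240 = 0.28548
PN = (p₁ − p₀)/p₁ = (0.51221 − 0.28548) / 0.51221 ≈ 0.44264.
Attributable cases ≈ PN × (exposed cases) = 0.44264 × 860 ≈ 380.67.

about 381 cases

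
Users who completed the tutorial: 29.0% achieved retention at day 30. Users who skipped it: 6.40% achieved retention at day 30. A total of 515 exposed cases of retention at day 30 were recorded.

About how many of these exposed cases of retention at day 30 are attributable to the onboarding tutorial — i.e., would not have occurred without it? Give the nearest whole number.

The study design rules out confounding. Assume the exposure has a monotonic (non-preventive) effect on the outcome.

p₁ = 0.29, p₀ = 0.064.
PN = (p₁ − p₀)/p₁ = (0.29 − 0.064) / 0.29 ≈ 0.77931.
Attributable cases ≈ PN × (exposed cases) = 0.77931 × 515 ≈ 401.34.

about 401 cases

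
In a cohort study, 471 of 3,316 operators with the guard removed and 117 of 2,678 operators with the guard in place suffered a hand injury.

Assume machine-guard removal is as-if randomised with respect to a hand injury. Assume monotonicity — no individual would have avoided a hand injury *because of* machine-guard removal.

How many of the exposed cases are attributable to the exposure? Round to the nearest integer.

p₁ = P(outcome | exposed) = 471/3316 = 0.14204
p₀ = P(outcome | unexposed) = 117/2678 = 0.043689
PN = (p₁ − p₀)/p₁ = (0.14204 − 0.043689) / 0.14204 ≈ 0.69241.
Attributable cases ≈ PN × (exposed cases) = 0.69241 × 471 ≈ 326.13.

about 326 cases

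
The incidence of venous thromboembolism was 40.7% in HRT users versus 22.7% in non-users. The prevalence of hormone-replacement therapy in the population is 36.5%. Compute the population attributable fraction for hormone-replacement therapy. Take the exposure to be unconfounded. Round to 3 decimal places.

p₁ = 0.407, p₀ = 0.227.
Overall risk P(Y=1) = π·p₁ + (1−π)·p₀ = 0.365×0.407 + 0.635×0.227 = 0.2927.
Under exogeneity, PAF = [P(Y=1) − p₀] / P(Y=1).
PAF = (0.2927 − 0.227) / 0.2927 ≈ 0.2245

PAF ≈ 0.224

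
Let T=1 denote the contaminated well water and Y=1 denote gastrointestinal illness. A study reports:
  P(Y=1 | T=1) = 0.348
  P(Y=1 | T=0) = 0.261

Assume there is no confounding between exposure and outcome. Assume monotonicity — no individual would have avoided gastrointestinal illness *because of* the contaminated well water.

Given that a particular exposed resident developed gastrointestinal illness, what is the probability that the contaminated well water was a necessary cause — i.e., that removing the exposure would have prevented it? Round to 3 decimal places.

Let p₁ = 0.348, p₀ = 0.261.
Under exogeneity and monotonicity, PN = (p₁ − p₀) / p₁.
PN = (0.348 − 0.261) / 0.348 = 0.087 / 0.348 ≈ 0.2500

PN ≈ 0.250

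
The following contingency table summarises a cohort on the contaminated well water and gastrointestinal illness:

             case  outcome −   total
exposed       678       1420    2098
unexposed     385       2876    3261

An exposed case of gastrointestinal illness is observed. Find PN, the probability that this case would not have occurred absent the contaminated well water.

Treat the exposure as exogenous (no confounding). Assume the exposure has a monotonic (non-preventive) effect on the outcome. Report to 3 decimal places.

p₁ = P(outcome | exposed) = 678/2098 = 0.32316
p₀ = P(outcome | unexposed) = 385/3261 = 0.11806
Under exogeneity and monotonicity, PN = (p₁ − p₀) / p₁.
PN = (0.32316 − 0.11806) / 0.32316 = 0.2051 / 0.32316 ≈ 0.6347

PN ≈ 0.635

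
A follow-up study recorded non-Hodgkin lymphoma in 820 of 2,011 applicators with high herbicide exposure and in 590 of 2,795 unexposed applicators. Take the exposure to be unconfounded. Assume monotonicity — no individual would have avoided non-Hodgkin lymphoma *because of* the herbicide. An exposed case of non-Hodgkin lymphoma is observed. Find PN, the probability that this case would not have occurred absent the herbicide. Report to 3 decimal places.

PN ≈ 0.482

p₁ = P(outcome | exposed) = 820/2011 = 0.40776
p₀ = P(outcome | unexposed) = 590/2795 = 0.21109
Under exogeneity and monotonicity, PN = (p₁ − p₀) / p₁.
PN = (0.40776 − 0.21109) / 0.40776 = 0.19667 / 0.40776 ≈ 0.4823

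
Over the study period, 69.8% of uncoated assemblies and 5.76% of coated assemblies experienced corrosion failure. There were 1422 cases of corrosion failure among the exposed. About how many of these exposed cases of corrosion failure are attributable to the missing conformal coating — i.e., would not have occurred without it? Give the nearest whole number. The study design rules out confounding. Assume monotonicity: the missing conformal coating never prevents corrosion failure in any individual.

p₁ = 0.698, p₀ = 0.0576.
PN = (p₁ − p₀)/p₁ = (0.698 − 0.0576) / 0.698 ≈ 0.91748.
Attributable cases ≈ PN × (exposed cases) = 0.91748 × 1422 ≈ 1304.65.

about 1305 cases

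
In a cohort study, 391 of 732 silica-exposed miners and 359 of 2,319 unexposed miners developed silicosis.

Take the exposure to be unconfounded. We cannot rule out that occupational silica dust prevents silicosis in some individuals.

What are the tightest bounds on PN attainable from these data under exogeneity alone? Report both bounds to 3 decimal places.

p₁ = P(outcome | exposed) = 391/732 = 0.53415
p₀ = P(outcome | unexposed) = 359/2319 = 0.15481
Under exogeneity alone the bounds on PN are max{0,(p₁−p₀)/p₁} ≤ PN ≤ min{1,(1−p₀)/p₁}.
  lower = (p₁ − p₀)/p₁ = 0.37934 / 0.53415 ≈ 0.7102
  upper = min{1, (1 − p₀)/p₁} = 0.84519 / 0.53415 ≈ 1.5823 → capped at 1

0.710 ≤ PN ≤ 1.000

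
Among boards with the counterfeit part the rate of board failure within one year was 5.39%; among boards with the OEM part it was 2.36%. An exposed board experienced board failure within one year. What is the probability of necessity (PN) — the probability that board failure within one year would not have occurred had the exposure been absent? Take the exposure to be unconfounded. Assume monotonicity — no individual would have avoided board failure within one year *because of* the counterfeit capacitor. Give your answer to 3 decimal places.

PN ≈ 0.562

p₁ = 0.0539, p₀ = 0.0236.
Under exogeneity and monotonicity, PN = (p₁ − p₀) / p₁.
PN = (0.0539 − 0.0236) / 0.0539 = 0.0303 / 0.0539 ≈ 0.5622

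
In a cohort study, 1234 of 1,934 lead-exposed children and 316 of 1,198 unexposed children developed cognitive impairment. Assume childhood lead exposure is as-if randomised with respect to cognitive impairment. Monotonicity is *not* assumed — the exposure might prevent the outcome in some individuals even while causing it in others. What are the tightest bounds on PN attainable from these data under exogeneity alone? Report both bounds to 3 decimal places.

0.587 ≤ PN ≤ 1.000

p₁ = P(outcome | exposed) = 1234/1934 = 0.63806
p₀ = P(outcome | unexposed) = 316/1198 = 0.26377
Under exogeneity alone the bounds on PN are max{0,(p₁−p₀)/p₁} ≤ PN ≤ min{1,(1−p₀)/p₁}.
  lower = (p₁ − p₀)/p₁ = 0.37428 / 0.63806 ≈ 0.5866
  upper = min{1, (1 − p₀)/p₁} = 0.73623 / 0.63806 ≈ 1.1539 → capped at 1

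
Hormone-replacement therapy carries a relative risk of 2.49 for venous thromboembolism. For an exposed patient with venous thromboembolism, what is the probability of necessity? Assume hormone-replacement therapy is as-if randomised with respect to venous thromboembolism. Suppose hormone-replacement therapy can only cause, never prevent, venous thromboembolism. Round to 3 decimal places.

Under exogeneity and monotonicity, PN = (RR − 1) / RR = 1 − 1/RR.
PN = (2.49 − 1) / 2.49 = 1.49 / 2.49 ≈ 0.5984

PN ≈ 0.598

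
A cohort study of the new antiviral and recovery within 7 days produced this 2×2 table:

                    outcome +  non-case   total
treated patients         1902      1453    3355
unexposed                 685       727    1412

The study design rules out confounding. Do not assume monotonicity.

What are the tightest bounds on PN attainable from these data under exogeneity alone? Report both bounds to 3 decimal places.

p₁ = P(outcome | exposed) = 1902/3355 = 0.56692
p₀ = P(outcome | unexposed) = 685/1412 = 0.48513
Under exogeneity alone the bounds on PN are max{0,(p₁−p₀)/p₁} ≤ PN ≤ min{1,(1−p₀)/p₁}.
  lower = (p₁ − p₀)/p₁ = 0.081788 / 0.56692 ≈ 0.1443
  upper = min{1, (1 − p₀)/p₁} = 0.51487 / 0.56692 ≈ 0.9082

0.144 ≤ PN ≤ 0.908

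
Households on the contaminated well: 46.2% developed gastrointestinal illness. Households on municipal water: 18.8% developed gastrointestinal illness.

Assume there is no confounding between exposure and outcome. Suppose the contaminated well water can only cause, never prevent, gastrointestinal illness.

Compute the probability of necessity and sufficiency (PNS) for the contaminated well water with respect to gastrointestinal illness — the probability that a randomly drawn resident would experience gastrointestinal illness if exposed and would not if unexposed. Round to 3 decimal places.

p₁ = 0.462, p₀ = 0.188.
Under exogeneity and monotonicity, PNS = p₁ − p₀.
PNS = 0.462 − 0.188 = 0.274

PNS ≈ 0.274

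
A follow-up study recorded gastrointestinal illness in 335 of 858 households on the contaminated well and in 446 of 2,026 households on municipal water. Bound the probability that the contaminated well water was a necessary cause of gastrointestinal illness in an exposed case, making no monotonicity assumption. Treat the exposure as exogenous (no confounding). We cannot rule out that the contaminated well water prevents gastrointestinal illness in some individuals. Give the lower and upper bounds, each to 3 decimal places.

0.436 ≤ PN ≤ 1.000

p₁ = P(outcome | exposed) = 335/858 = 0.39044
p₀ = P(outcome | unexposed) = 446/2026 = 0.22014
Under exogeneity alone the bounds on PN are max{0,(p₁−p₀)/p₁} ≤ PN ≤ min{1,(1−p₀)/p₁}.
  lower = (p₁ − p₀)/p₁ = 0.1703 / 0.39044 ≈ 0.4362
  upper = min{1, (1 − p₀)/p₁} = 0.77986 / 0.39044 ≈ 1.9974 → capped at 1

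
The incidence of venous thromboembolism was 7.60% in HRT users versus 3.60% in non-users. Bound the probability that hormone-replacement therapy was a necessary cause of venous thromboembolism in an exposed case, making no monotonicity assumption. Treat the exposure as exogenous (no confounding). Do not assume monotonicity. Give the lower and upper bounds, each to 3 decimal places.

p₁ = 0.076, p₀ = 0.036.
Under exogeneity alone the bounds on PN are max{0,(p₁−p₀)/p₁} ≤ PN ≤ min{1,(1−p₀)/p₁}.
  lower = (p₁ − p₀)/p₁ = 0.04 / 0.076 ≈ 0.5263
  upper = min{1, (1 − p₀)/p₁} = 0.964 / 0.076 ≈ 12.6842 → capped at 1

0.526 ≤ PN ≤ 1.000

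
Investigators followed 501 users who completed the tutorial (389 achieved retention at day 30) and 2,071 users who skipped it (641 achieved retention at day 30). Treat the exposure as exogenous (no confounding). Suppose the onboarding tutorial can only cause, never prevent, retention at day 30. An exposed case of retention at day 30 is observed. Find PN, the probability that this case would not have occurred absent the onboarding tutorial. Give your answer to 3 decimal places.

PN ≈ 0.601

p₁ = P(outcome | exposed) = 389/501 = 0.77645
p₀ = P(outcome | unexposed) = 641/2071 = 0.30951
Under exogeneity and monotonicity, PN = (p₁ − p₀) / p₁.
PN = (0.77645 − 0.30951) / 0.77645 = 0.46693 / 0.77645 ≈ 0.6014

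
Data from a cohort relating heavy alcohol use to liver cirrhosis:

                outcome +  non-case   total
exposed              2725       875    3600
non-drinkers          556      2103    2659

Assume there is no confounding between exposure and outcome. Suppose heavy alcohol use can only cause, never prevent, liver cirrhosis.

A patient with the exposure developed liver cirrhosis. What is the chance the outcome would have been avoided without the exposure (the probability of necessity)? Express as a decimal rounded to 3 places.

PN ≈ 0.724

p₁ = P(outcome | exposed) = 2725/3600 = 0.75694
p₀ = P(outcome | unexposed) = 556/2659 = 0.2091
Under exogeneity and monotonicity, PN = (p₁ − p₀)/p₁.
PN = (0.75694 − 0.2091) / 0.75694 ≈ 0.7238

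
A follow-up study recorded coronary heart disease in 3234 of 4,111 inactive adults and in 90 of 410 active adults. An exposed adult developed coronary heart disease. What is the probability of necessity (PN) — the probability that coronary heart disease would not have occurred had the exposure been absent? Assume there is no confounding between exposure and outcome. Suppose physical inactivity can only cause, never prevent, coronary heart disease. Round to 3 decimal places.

p₁ = P(outcome | exposed) = 3234/4111 = 0.78667
p₀ = P(outcome | unexposed) = 90/410 = 0.21951
Under exogeneity and monotonicity, PN = (p₁ − p₀) / p₁.
PN = (0.78667 − 0.21951) / 0.78667 = 0.56716 / 0.78667 ≈ 0.7210

PN ≈ 0.721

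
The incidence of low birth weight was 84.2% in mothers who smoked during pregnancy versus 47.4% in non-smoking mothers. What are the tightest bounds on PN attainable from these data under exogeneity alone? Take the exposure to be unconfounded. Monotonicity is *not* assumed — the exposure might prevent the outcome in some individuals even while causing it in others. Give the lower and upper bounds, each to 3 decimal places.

p₁ = 0.842, p₀ = 0.474.
Under exogeneity alone the bounds on PN are max{0,(p₁−p₀)/p₁} ≤ PN ≤ min{1,(1−p₀)/p₁}.
  lower = (p₁ − p₀)/p₁ = 0.368 / 0.842 ≈ 0.4371
  upper = min{1, (1 − p₀)/p₁} = 0.526 / 0.842 ≈ 0.6247

0.437 ≤ PN ≤ 0.625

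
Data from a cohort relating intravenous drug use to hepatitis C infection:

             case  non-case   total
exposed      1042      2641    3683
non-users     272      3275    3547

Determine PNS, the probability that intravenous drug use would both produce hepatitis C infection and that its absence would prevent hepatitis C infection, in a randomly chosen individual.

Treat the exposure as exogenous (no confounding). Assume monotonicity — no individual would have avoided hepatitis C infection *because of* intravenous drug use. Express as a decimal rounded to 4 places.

p₁ = P(outcome | exposed) = 1042/3683 = 0.28292
p₀ = P(outcome | unexposed) = 272/3547 = 0.076685
Under exogeneity and monotonicity, PNS = p₁ − p₀.
PNS = 0.28292 − 0.076685 = 0.20624

PNS ≈ 0.2062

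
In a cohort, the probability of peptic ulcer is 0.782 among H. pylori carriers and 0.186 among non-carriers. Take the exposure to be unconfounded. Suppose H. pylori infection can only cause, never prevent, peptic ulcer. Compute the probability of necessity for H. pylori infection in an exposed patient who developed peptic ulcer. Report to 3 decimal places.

PN ≈ 0.762

Let p₁ = 0.782, p₀ = 0.186.
Under exogeneity and monotonicity, PN = (p₁ − p₀) / p₁.
PN = (0.782 − 0.186) / 0.782 = 0.596 / 0.782 ≈ 0.7621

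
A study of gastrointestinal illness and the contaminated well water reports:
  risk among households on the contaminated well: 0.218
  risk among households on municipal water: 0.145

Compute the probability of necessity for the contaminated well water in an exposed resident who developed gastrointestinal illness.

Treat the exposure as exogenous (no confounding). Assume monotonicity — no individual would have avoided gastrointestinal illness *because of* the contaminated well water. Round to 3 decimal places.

Let p₁ = 0.218, p₀ = 0.145.
Under exogeneity and monotonicity, PN = (p₁ − p₀) / p₁.
PN = (0.218 − 0.145) / 0.218 = 0.073 / 0.218 ≈ 0.3349

PN ≈ 0.335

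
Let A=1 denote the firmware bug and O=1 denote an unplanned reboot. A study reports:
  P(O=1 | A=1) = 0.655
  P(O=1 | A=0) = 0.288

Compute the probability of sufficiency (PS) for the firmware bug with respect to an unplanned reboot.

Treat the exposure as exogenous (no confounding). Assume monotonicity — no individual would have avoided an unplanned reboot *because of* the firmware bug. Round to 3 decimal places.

PS ≈ 0.515

Let p₁ = 0.655, p₀ = 0.288.
Under exogeneity and monotonicity, PS = (p₁ − p₀) / (1 − p₀).
PS = (0.655 − 0.288) / (1 − 0.288) = 0.367 / 0.712 ≈ 0.5154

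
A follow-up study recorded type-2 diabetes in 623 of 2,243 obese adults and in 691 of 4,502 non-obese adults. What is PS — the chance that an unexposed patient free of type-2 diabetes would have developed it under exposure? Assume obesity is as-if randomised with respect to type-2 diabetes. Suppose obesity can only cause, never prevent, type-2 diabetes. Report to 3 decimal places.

p₁ = P(outcome | exposed) = 623/2243 = 0.27775
p₀ = P(outcome | unexposed) = 691/4502 = 0.15349
Under exogeneity and monotonicity, PS = (p₁ − p₀) / (1 − p₀).
PS = (0.27775 − 0.15349) / (1 − 0.15349) = 0.12427 / 0.84651 ≈ 0.1468

PS ≈ 0.147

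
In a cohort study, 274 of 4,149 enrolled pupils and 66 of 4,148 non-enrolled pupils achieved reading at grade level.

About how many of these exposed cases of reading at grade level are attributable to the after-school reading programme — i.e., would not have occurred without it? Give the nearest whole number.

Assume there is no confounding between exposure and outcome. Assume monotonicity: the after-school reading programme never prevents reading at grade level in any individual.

about 208 cases

p₁ = P(outcome | exposed) = 274/4149 = 0.06604
p₀ = P(outcome | unexposed) = 66/4148 = 0.015911
PN = (p₁ − p₀)/p₁ = (0.06604 − 0.015911) / 0.06604 ≈ 0.75907.
Attributable cases ≈ PN × (exposed cases) = 0.75907 × 274 ≈ 207.98.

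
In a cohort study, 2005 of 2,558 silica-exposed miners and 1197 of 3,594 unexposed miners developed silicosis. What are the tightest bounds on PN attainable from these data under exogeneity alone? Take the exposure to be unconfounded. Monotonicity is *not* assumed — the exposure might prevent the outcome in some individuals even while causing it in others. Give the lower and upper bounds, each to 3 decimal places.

0.575 ≤ PN ≤ 0.851

p₁ = P(outcome | exposed) = 2005/2558 = 0.78382
p₀ = P(outcome | unexposed) = 1197/3594 = 0.33306
Under exogeneity alone the bounds on PN are max{0,(p₁−p₀)/p₁} ≤ PN ≤ min{1,(1−p₀)/p₁}.
  lower = (p₁ − p₀)/p₁ = 0.45076 / 0.78382 ≈ 0.5751
  upper = min{1, (1 − p₀)/p₁} = 0.66694 / 0.78382 ≈ 0.8509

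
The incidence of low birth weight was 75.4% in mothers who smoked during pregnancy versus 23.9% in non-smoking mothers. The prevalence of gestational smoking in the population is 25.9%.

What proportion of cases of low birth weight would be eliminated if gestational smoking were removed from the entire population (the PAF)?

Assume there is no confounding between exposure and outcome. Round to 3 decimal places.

PAF ≈ 0.358

p₁ = 0.754, p₀ = 0.239.
Overall risk P(Y=1) = π·p₁ + (1−π)·p₀ = 0.259×0.754 + 0.741×0.239 = 0.37238.
Under exogeneity, PAF = [P(Y=1) − p₀] / P(Y=1).
PAF = (0.37238 − 0.239) / 0.37238 ≈ 0.3582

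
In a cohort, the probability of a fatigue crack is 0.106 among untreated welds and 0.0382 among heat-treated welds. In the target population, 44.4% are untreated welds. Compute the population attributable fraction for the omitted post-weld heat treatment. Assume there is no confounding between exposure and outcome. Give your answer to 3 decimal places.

PAF ≈ 0.441

Let p₁ = 0.106, p₀ = 0.0382.
Overall risk P(Y=1) = π·p₁ + (1−π)·p₀ = 0.444×0.106 + 0.556×0.0382 = 0.068303.
Under exogeneity, PAF = [P(Y=1) − p₀] / P(Y=1).
PAF = (0.068303 − 0.0382) / 0.068303 ≈ 0.4407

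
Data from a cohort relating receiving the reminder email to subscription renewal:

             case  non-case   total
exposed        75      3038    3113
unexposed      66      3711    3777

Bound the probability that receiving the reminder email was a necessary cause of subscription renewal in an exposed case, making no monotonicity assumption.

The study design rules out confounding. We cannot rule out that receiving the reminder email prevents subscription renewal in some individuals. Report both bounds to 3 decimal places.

0.275 ≤ PN ≤ 1.000

p₁ = P(outcome | exposed) = 75/3113 = 0.024093
p₀ = P(outcome | unexposed) = 66/3777 = 0.017474
Under exogeneity alone the bounds on PN are max{0,(p₁−p₀)/p₁} ≤ PN ≤ min{1,(1−p₀)/p₁}.
  lower = (p₁ − p₀)/p₁ = 0.0066183 / 0.024093 ≈ 0.2747
  upper = min{1, (1 − p₀)/p₁} = 0.98253 / 0.024093 ≈ 40.7814 → capped at 1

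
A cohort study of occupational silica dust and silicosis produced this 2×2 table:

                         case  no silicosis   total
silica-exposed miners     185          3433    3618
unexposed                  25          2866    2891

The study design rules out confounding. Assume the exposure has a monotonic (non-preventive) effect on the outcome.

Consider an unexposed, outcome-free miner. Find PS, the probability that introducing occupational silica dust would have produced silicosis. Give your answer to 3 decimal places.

p₁ = P(outcome | exposed) = 185/3618 = 0.051133
p₀ = P(outcome | unexposed) = 25/2891 = 0.0086475
Under exogeneity and monotonicity, PS = (p₁ − p₀)/(1 − p₀).
PS = (0.051133 − 0.0086475) / 0.99135 ≈ 0.0429

PS ≈ 0.043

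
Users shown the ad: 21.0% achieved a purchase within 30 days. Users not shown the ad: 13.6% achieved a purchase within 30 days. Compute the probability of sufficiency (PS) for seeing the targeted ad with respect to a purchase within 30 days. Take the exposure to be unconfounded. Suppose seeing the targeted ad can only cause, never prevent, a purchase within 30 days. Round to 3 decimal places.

PS ≈ 0.086

p₁ = 0.21, p₀ = 0.136.
Under exogeneity and monotonicity, PS = (p₁ − p₀) / (1 − p₀).
PS = (0.21 − 0.136) / (1 − 0.136) = 0.074 / 0.864 ≈ 0.0856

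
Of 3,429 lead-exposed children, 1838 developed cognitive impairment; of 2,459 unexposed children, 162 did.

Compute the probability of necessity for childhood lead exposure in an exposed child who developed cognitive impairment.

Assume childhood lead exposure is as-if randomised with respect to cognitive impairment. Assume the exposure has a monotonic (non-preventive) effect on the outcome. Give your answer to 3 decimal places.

p₁ = P(outcome | exposed) = 1838/3429 = 0.53602
p₀ = P(outcome | unexposed) = 162/2459 = 0.06588
Under exogeneity and monotonicity, PN = (p₁ − p₀) / p₁.
PN = (0.53602 − 0.06588) / 0.53602 = 0.47014 / 0.53602 ≈ 0.8771

PN ≈ 0.877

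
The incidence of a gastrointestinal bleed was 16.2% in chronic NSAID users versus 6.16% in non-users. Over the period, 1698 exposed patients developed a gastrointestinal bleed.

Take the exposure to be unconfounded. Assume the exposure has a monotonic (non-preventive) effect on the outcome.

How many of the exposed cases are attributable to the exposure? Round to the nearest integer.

p₁ = 0.162, p₀ = 0.0616.
PN = (p₁ − p₀)/p₁ = (0.162 − 0.0616) / 0.162 ≈ 0.61975.
Attributable cases ≈ PN × (exposed cases) = 0.61975 × 1698 ≈ 1052.34.

about 1052 cases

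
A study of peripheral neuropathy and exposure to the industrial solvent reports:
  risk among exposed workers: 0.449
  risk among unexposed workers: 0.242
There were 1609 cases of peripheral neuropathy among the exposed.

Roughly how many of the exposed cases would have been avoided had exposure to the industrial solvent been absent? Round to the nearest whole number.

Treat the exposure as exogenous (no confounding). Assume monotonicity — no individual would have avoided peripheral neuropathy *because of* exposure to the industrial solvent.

Let p₁ = 0.449, p₀ = 0.242.
PN = (p₁ − p₀)/p₁ = (0.449 − 0.242) / 0.449 ≈ 0.46102.
Attributable cases ≈ PN × (exposed cases) = 0.46102 × 1609 ≈ 741.79.

about 742 cases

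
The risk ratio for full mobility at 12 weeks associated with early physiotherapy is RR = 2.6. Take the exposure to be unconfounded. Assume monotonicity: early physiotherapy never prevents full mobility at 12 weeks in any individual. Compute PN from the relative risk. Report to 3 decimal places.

Under exogeneity and monotonicity, PN = (RR − 1) / RR = 1 − 1/RR.
PN = (2.6 − 1) / 2.6 = 1.6 / 2.6 ≈ 0.6154

PN ≈ 0.615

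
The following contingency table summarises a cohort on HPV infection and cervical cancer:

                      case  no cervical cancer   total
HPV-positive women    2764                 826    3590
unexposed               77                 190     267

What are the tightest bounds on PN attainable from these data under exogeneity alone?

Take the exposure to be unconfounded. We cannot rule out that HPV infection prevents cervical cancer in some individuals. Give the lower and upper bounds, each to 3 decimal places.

p₁ = P(outcome | exposed) = 2764/3590 = 0.76992
p₀ = P(outcome | unexposed) = 77/267 = 0.28839
Under exogeneity alone the bounds on PN are max{0,(p₁−p₀)/p₁} ≤ PN ≤ min{1,(1−p₀)/p₁}.
  lower = (p₁ − p₀)/p₁ = 0.48153 / 0.76992 ≈ 0.6254
  upper = min{1, (1 − p₀)/p₁} = 0.71161 / 0.76992 ≈ 0.9243

0.625 ≤ PN ≤ 0.924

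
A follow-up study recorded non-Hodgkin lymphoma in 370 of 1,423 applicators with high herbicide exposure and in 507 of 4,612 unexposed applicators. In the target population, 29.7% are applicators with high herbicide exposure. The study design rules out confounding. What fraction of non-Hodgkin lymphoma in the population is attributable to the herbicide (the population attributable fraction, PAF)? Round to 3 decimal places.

p₁ = P(outcome | exposed) = 370/1423 = 0.26001
p₀ = P(outcome | unexposed) = 507/4612 = 0.10993
Overall risk P(Y=1) = π·p₁ + (1−π)·p₀ = 0.297×0.26001 + 0.703×0.10993 = 0.15451.
Under exogeneity, PAF = [P(Y=1) − p₀] / P(Y=1).
PAF = (0.15451 − 0.10993) / 0.15451 ≈ 0.2885

PAF ≈ 0.288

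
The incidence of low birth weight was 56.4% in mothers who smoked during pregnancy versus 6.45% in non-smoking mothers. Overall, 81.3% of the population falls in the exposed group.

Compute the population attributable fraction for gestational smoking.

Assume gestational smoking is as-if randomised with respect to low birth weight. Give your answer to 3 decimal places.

p₁ = 0.564, p₀ = 0.0645.
Overall risk P(Y=1) = π·p₁ + (1−π)·p₀ = 0.813×0.564 + 0.187×0.0645 = 0.47059.
Under exogeneity, PAF = [P(Y=1) − p₀] / P(Y=1).
PAF = (0.47059 − 0.0645) / 0.47059 ≈ 0.8629

PAF ≈ 0.863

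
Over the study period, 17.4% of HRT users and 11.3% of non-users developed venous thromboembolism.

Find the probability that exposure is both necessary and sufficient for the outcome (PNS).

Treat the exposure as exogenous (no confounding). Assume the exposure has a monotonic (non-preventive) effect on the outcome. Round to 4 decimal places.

PNS ≈ 0.0610

p₁ = 0.174, p₀ = 0.113.
Under exogeneity and monotonicity, PNS = p₁ − p₀.
PNS = 0.174 − 0.113 = 0.061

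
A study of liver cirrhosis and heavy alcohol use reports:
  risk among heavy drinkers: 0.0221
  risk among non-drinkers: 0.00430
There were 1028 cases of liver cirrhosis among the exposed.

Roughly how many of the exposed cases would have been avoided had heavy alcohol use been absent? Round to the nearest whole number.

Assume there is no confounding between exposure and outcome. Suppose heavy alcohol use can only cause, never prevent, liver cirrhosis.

about 828 cases

Let p₁ = 0.0221, p₀ = 0.0043.
PN = (p₁ − p₀)/p₁ = (0.0221 − 0.0043) / 0.0221 ≈ 0.80543.
Attributable cases ≈ PN × (exposed cases) = 0.80543 × 1028 ≈ 827.98.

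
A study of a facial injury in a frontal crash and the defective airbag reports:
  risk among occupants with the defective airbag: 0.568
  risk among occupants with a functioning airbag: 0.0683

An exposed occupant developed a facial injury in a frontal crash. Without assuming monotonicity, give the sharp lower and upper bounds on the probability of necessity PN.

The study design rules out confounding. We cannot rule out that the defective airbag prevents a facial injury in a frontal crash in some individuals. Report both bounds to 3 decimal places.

Let p₁ = 0.568, p₀ = 0.0683.
Under exogeneity alone the bounds on PN are max{0,(p₁−p₀)/p₁} ≤ PN ≤ min{1,(1−p₀)/p₁}.
  lower = (p₁ − p₀)/p₁ = 0.4997 / 0.568 ≈ 0.8798
  upper = min{1, (1 − p₀)/p₁} = 0.9317 / 0.568 ≈ 1.6403 → capped at 1

0.880 ≤ PN ≤ 1.000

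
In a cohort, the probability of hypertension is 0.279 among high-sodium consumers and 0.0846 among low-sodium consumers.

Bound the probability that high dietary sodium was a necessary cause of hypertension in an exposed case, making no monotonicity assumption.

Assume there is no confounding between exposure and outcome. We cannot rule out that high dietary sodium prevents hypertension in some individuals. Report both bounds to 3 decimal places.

Let p₁ = 0.279, p₀ = 0.0846.
Under exogeneity alone the bounds on PN are max{0,(p₁−p₀)/p₁} ≤ PN ≤ min{1,(1−p₀)/p₁}.
  lower = (p₁ − p₀)/p₁ = 0.1944 / 0.279 ≈ 0.6968
  upper = min{1, (1 − p₀)/p₁} = 0.9154 / 0.279 ≈ 3.2810 → capped at 1

0.697 ≤ PN ≤ 1.000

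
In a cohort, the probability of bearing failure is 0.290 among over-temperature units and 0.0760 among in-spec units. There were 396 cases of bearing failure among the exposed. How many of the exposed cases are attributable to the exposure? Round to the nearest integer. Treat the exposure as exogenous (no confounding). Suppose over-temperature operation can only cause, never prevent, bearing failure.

about 292 cases

Let p₁ = 0.29, p₀ = 0.076.
PN = (p₁ − p₀)/p₁ = (0.29 − 0.076) / 0.29 ≈ 0.73793.
Attributable cases ≈ PN × (exposed cases) = 0.73793 × 396 ≈ 292.22.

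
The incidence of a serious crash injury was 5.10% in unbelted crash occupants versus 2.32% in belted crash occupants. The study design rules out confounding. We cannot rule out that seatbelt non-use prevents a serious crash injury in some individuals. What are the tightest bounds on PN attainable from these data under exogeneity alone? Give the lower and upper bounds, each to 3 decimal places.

0.545 ≤ PN ≤ 1.000

p₁ = 0.051, p₀ = 0.0232.
Under exogeneity alone the bounds on PN are max{0,(p₁−p₀)/p₁} ≤ PN ≤ min{1,(1−p₀)/p₁}.
  lower = (p₁ − p₀)/p₁ = 0.0278 / 0.051 ≈ 0.5451
  upper = min{1, (1 − p₀)/p₁} = 0.9768 / 0.051 ≈ 19.1529 → capped at 1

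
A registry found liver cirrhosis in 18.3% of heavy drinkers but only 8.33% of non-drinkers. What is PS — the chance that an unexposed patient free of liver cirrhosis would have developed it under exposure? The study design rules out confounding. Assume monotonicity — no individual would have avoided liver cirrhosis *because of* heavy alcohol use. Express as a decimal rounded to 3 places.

PS ≈ 0.109

p₁ = 0.183, p₀ = 0.0833.
Under exogeneity and monotonicity, PS = (p₁ − p₀) / (1 − p₀).
PS = (0.183 − 0.0833) / (1 − 0.0833) = 0.0997 / 0.9167 ≈ 0.1088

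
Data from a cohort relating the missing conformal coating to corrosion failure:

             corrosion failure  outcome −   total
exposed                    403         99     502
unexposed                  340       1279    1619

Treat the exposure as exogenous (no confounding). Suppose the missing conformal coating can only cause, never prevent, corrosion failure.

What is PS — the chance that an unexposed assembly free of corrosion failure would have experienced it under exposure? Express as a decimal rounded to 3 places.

p₁ = P(outcome | exposed) = 403/502 = 0.80279
p₀ = P(outcome | unexposed) = 340/1619 = 0.21001
Under exogeneity and monotonicity, PS = (p₁ − p₀) / (1 − p₀).
PS = (0.80279 − 0.21001) / (1 − 0.21001) = 0.59278 / 0.78999 ≈ 0.7504

PS ≈ 0.750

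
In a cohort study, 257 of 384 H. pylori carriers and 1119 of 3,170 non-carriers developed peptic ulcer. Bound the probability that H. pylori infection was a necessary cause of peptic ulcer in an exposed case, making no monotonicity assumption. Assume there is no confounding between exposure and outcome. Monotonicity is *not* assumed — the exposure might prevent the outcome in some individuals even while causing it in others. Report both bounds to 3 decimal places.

0.473 ≤ PN ≤ 0.967

p₁ = P(outcome | exposed) = 257/384 = 0.66927
p₀ = P(outcome | unexposed) = 1119/3170 = 0.353
Under exogeneity alone the bounds on PN are max{0,(p₁−p₀)/p₁} ≤ PN ≤ min{1,(1−p₀)/p₁}.
  lower = (p₁ − p₀)/p₁ = 0.31627 / 0.66927 ≈ 0.4726
  upper = min{1, (1 − p₀)/p₁} = 0.647 / 0.66927 ≈ 0.9667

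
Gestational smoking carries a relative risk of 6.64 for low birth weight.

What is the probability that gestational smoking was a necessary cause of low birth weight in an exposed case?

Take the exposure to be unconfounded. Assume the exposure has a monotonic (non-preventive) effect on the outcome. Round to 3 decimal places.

PN ≈ 0.849

Under exogeneity and monotonicity, PN = (RR − 1) / RR = 1 − 1/RR.
PN = (6.64 − 1) / 6.64 = 5.64 / 6.64 ≈ 0.8494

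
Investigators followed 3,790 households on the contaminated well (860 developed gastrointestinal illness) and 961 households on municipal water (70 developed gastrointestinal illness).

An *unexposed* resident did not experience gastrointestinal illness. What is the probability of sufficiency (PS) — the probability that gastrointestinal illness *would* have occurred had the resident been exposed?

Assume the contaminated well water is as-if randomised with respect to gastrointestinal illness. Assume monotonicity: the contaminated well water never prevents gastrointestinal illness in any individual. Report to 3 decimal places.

p₁ = P(outcome | exposed) = 860/3790 = 0.22691
p₀ = P(outcome | unexposed) = 70/961 = 0.072841
Under exogeneity and monotonicity, PS = (p₁ − p₀) / (1 − p₀).
PS = (0.22691 − 0.072841) / (1 − 0.072841) = 0.15407 / 0.92716 ≈ 0.1662

PS ≈ 0.166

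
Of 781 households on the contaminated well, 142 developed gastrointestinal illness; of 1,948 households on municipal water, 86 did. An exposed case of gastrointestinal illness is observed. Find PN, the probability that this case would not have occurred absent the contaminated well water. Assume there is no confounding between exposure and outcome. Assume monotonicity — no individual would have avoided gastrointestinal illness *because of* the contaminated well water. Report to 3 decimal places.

p₁ = P(outcome | exposed) = 142/781 = 0.18182
p₀ = P(outcome | unexposed) = 86/1948 = 0.044148
Under exogeneity and monotonicity, PN = (p₁ − p₀) / p₁.
PN = (0.18182 − 0.044148) / 0.18182 = 0.13767 / 0.18182 ≈ 0.7572

PN ≈ 0.757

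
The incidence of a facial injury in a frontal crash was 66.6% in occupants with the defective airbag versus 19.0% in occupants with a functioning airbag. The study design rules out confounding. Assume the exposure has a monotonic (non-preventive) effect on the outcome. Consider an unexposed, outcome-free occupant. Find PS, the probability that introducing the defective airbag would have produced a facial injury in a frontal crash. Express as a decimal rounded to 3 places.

PS ≈ 0.588

p₁ = 0.666, p₀ = 0.19.
Under exogeneity and monotonicity, PS = (p₁ − p₀) / (1 − p₀).
PS = (0.666 − 0.19) / (1 − 0.19) = 0.476 / 0.81 ≈ 0.5877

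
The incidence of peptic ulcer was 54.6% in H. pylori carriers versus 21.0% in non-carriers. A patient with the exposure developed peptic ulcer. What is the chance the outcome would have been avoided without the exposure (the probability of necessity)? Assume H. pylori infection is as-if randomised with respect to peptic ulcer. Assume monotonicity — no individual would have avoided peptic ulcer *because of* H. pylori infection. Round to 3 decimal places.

p₁ = 0.546, p₀ = 0.21.
Under exogeneity and monotonicity, PN = (p₁ − p₀) / p₁.
PN = (0.546 − 0.21) / 0.546 = 0.336 / 0.546 ≈ 0.6154

PN ≈ 0.615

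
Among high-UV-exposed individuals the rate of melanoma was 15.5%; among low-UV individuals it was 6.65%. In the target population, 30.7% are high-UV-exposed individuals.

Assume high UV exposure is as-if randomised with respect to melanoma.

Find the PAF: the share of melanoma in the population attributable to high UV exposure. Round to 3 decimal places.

p₁ = 0.155, p₀ = 0.0665.
Overall risk P(Y=1) = π·p₁ + (1−π)·p₀ = 0.307×0.155 + 0.693×0.0665 = 0.09367.
Under exogeneity, PAF = [P(Y=1) − p₀] / P(Y=1).
PAF = (0.09367 − 0.0665) / 0.09367 ≈ 0.2901

PAF ≈ 0.290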